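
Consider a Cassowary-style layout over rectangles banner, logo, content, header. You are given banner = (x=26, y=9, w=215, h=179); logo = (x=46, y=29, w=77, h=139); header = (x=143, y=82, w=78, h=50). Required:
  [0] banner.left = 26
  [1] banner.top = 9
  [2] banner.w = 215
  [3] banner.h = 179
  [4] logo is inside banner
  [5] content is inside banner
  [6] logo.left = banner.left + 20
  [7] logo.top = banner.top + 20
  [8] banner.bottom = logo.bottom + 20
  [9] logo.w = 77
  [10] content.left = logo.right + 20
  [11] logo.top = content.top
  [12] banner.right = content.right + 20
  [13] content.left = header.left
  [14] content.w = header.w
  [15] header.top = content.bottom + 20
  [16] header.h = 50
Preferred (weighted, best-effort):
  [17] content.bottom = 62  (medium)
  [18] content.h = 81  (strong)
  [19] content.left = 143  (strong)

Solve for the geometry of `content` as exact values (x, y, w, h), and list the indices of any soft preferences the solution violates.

1. content.x = 143  [content.left = logo.right + 20]
2. content.y = 29  [logo.top = content.top]
3. content.w = 78  [banner.right = content.right + 20]
4. content.h = 33  [header.top = content.bottom + 20]

content = (x=143, y=29, w=78, h=33)
violated soft preferences: 18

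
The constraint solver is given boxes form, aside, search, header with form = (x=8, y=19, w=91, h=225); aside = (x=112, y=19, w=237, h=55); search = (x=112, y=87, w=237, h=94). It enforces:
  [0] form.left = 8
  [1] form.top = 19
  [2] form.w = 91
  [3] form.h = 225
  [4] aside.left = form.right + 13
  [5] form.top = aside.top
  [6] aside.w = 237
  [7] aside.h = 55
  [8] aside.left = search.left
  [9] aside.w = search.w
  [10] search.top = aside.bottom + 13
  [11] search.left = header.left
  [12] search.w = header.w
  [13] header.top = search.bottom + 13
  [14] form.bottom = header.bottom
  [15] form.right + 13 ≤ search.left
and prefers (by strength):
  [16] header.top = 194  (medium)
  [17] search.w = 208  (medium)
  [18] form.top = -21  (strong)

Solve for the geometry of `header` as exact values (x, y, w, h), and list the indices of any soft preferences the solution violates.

1. header.x = 112  [search.left = header.left]
2. header.w = 237  [search.w = header.w]
3. header.y = 194  [header.top = search.bottom + 13]
4. header.h = 50  [form.bottom = header.bottom]

header = (x=112, y=194, w=237, h=50)
violated soft preferences: 17, 18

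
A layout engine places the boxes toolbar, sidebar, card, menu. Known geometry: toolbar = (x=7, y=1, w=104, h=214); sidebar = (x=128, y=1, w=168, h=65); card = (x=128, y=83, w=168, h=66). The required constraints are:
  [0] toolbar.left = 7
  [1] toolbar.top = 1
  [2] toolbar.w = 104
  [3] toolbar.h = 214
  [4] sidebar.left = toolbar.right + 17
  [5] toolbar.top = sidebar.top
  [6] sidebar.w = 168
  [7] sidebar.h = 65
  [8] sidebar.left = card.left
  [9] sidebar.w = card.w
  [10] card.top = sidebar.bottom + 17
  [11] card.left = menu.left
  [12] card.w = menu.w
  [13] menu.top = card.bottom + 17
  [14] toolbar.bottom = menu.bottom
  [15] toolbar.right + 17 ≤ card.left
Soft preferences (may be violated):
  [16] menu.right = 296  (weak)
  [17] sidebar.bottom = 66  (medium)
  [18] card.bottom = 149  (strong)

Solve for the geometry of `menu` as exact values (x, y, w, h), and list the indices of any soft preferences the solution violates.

menu = (x=128, y=166, w=168, h=49)
violated soft preferences: none

1. menu.x = 128  [card.left = menu.left]
2. menu.w = 168  [card.w = menu.w]
3. menu.y = 166  [menu.top = card.bottom + 17]
4. menu.h = 49  [toolbar.bottom = menu.bottom]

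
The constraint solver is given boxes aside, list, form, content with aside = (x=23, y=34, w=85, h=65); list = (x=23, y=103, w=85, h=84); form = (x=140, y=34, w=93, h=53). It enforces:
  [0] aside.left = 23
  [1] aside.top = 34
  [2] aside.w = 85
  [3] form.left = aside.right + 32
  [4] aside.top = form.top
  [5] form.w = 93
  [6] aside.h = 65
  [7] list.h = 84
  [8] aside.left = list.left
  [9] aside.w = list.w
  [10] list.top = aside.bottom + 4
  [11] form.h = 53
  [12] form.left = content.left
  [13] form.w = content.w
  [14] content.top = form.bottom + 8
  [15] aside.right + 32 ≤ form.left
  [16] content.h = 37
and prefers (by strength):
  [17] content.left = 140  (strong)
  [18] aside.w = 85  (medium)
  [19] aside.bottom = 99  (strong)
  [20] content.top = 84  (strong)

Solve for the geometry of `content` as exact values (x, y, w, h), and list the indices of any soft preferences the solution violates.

1. content.x = 140  [form.left = content.left]
2. content.w = 93  [form.w = content.w]
3. content.y = 95  [content.top = form.bottom + 8]
4. content.h = 37  [content.h = 37]

content = (x=140, y=95, w=93, h=37)
violated soft preferences: 20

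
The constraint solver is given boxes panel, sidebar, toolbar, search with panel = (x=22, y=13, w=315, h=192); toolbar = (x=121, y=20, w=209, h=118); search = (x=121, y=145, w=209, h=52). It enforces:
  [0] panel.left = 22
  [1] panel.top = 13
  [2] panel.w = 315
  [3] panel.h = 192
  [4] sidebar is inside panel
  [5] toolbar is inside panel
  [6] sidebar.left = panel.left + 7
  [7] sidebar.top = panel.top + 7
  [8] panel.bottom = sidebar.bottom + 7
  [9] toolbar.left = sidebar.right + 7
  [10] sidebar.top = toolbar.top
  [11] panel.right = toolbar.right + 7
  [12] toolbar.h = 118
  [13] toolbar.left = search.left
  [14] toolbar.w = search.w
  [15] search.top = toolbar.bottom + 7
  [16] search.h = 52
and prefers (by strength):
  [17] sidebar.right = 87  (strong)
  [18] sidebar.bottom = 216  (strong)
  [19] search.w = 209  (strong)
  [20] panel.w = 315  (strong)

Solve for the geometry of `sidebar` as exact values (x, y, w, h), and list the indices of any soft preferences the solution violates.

1. sidebar.x = 29  [sidebar.left = panel.left + 7]
2. sidebar.y = 20  [sidebar.top = panel.top + 7]
3. sidebar.h = 178  [panel.bottom = sidebar.bottom + 7]
4. sidebar.w = 85  [toolbar.left = sidebar.right + 7]

sidebar = (x=29, y=20, w=85, h=178)
violated soft preferences: 17, 18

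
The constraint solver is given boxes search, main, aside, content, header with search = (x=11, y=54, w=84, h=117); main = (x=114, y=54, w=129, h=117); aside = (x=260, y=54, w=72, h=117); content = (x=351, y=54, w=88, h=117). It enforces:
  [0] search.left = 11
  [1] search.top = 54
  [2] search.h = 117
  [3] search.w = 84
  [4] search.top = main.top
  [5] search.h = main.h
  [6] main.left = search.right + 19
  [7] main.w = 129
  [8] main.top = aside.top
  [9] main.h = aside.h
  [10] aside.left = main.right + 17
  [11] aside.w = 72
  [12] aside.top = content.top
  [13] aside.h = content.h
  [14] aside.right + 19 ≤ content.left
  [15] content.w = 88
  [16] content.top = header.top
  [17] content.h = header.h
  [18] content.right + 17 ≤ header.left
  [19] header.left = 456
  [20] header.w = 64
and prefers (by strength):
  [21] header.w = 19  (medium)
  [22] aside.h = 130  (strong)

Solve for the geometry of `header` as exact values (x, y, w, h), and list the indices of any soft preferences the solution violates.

1. header.y = 54  [content.top = header.top]
2. header.h = 117  [content.h = header.h]
3. header.x = 456  [header.left = 456]
4. header.w = 64  [header.w = 64]

header = (x=456, y=54, w=64, h=117)
violated soft preferences: 21, 22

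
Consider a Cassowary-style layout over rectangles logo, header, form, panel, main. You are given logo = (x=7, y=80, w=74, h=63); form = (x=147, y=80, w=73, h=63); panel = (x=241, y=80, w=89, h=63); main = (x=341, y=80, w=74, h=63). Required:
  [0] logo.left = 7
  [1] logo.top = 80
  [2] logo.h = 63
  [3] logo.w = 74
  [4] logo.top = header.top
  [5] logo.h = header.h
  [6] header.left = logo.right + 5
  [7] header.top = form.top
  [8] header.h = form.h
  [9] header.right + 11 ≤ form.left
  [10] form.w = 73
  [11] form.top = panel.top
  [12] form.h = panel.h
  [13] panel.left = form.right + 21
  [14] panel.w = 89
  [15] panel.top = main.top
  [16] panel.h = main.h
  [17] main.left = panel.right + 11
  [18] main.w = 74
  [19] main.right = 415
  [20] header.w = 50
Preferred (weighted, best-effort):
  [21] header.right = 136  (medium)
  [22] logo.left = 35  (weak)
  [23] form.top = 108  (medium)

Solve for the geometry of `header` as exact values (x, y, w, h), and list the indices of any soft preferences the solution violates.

1. header.y = 80  [logo.top = header.top]
2. header.h = 63  [logo.h = header.h]
3. header.x = 86  [header.left = logo.right + 5]
4. header.w = 50  [header.w = 50]

header = (x=86, y=80, w=50, h=63)
violated soft preferences: 22, 23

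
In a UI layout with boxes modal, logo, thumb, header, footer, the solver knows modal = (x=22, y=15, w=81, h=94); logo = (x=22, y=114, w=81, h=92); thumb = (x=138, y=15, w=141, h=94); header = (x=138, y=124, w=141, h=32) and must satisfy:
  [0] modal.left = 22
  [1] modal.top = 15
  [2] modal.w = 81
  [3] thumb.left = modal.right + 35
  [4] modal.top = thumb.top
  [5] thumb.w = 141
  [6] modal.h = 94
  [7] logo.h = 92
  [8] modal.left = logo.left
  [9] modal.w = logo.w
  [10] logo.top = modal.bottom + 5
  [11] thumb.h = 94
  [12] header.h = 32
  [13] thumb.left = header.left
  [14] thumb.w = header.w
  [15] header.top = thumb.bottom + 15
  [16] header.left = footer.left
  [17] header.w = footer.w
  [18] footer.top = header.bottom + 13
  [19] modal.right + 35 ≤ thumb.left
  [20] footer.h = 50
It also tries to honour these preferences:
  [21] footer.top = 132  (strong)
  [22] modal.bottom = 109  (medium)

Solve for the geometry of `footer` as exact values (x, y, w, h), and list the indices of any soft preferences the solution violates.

1. footer.x = 138  [header.left = footer.left]
2. footer.w = 141  [header.w = footer.w]
3. footer.y = 169  [footer.top = header.bottom + 13]
4. footer.h = 50  [footer.h = 50]

footer = (x=138, y=169, w=141, h=50)
violated soft preferences: 21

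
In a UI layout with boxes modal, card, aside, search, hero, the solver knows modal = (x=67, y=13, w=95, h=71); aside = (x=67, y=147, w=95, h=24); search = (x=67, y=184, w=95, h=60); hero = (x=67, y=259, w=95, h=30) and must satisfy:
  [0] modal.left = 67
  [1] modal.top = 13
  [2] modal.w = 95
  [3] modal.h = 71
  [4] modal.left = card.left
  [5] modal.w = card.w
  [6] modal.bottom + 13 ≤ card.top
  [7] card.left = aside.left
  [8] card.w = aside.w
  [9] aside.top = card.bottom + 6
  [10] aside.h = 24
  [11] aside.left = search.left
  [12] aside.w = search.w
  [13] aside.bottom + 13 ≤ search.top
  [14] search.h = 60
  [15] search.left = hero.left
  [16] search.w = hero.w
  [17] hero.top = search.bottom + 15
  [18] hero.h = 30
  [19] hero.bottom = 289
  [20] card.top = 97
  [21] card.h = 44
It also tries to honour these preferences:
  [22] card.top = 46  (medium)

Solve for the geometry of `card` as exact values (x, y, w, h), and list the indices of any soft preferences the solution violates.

1. card.x = 67  [modal.left = card.left]
2. card.w = 95  [modal.w = card.w]
3. card.y = 97  [card.top = 97]
4. card.h = 44  [card.h = 44]

card = (x=67, y=97, w=95, h=44)
violated soft preferences: 22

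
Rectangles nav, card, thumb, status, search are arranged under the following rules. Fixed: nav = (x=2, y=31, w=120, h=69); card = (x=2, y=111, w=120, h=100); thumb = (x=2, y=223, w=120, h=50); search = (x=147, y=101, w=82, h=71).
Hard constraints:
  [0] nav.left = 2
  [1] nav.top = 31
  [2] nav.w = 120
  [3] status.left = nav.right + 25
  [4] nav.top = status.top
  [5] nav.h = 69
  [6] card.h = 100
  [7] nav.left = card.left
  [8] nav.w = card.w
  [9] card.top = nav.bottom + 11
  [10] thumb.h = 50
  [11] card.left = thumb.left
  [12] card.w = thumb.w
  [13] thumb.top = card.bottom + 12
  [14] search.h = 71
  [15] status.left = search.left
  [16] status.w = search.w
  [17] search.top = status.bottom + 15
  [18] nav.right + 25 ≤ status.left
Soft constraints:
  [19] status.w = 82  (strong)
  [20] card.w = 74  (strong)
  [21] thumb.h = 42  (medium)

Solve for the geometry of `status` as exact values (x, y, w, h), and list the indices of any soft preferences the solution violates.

1. status.x = 147  [status.left = nav.right + 25]
2. status.y = 31  [nav.top = status.top]
3. status.w = 82  [status.w = search.w]
4. status.h = 55  [search.top = status.bottom + 15]

status = (x=147, y=31, w=82, h=55)
violated soft preferences: 20, 21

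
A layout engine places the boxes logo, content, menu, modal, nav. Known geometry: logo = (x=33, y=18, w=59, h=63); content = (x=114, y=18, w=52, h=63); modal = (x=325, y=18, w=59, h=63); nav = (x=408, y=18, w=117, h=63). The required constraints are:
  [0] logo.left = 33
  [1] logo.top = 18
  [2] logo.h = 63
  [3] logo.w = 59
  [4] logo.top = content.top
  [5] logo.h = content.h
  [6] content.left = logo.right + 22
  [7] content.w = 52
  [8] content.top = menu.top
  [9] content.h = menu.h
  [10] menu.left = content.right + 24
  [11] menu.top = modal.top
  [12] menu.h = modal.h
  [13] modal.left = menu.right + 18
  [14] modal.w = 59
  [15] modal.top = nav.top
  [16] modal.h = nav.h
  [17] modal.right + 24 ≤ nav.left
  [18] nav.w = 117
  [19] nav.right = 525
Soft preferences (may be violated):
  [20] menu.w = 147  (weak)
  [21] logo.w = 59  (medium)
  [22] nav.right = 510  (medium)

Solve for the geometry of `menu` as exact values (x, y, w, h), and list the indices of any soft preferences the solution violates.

1. menu.y = 18  [content.top = menu.top]
2. menu.h = 63  [content.h = menu.h]
3. menu.x = 190  [menu.left = content.right + 24]
4. menu.w = 117  [modal.left = menu.right + 18]

menu = (x=190, y=18, w=117, h=63)
violated soft preferences: 20, 22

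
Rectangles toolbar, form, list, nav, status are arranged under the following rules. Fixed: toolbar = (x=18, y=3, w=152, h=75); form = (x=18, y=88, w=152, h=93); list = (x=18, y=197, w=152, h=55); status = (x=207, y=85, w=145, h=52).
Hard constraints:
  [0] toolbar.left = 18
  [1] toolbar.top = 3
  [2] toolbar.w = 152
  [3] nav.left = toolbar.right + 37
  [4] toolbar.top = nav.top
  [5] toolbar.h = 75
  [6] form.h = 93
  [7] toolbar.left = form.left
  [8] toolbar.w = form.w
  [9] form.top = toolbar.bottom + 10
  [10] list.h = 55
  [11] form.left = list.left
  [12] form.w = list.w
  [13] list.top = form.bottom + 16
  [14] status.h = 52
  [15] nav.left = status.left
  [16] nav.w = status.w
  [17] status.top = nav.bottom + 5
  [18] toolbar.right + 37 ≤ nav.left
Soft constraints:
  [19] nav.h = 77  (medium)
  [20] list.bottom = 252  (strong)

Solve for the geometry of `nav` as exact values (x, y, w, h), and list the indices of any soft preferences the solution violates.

nav = (x=207, y=3, w=145, h=77)
violated soft preferences: none

1. nav.x = 207  [nav.left = toolbar.right + 37]
2. nav.y = 3  [toolbar.top = nav.top]
3. nav.w = 145  [nav.w = status.w]
4. nav.h = 77  [status.top = nav.bottom + 5]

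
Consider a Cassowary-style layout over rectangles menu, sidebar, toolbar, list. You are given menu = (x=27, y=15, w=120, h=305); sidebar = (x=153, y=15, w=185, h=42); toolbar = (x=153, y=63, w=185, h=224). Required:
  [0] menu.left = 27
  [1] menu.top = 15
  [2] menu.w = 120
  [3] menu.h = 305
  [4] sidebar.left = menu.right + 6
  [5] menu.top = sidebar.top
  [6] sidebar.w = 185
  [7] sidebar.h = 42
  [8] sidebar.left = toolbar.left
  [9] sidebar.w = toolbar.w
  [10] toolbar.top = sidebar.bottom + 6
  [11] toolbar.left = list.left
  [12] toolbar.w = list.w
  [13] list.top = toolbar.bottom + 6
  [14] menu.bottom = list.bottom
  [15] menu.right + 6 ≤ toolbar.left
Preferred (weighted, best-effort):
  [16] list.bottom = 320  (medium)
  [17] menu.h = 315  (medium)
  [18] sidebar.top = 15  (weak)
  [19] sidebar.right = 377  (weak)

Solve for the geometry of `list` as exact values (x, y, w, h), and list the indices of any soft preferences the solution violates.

list = (x=153, y=293, w=185, h=27)
violated soft preferences: 17, 19

1. list.x = 153  [toolbar.left = list.left]
2. list.w = 185  [toolbar.w = list.w]
3. list.y = 293  [list.top = toolbar.bottom + 6]
4. list.h = 27  [menu.bottom = list.bottom]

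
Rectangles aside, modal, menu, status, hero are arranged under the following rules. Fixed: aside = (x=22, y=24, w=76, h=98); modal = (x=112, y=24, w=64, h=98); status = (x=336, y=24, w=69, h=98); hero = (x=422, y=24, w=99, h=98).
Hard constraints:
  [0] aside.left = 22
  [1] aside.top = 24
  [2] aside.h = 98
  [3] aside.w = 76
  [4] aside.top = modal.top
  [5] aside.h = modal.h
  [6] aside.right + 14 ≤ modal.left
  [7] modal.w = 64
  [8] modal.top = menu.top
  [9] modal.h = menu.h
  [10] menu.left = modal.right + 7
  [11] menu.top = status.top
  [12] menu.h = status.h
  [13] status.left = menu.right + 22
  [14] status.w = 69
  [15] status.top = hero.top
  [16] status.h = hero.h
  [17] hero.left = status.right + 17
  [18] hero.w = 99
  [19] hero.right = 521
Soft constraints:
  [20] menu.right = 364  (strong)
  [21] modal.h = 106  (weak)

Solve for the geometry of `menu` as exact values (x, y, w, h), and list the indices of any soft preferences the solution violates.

menu = (x=183, y=24, w=131, h=98)
violated soft preferences: 20, 21

1. menu.y = 24  [modal.top = menu.top]
2. menu.h = 98  [modal.h = menu.h]
3. menu.x = 183  [menu.left = modal.right + 7]
4. menu.w = 131  [status.left = menu.right + 22]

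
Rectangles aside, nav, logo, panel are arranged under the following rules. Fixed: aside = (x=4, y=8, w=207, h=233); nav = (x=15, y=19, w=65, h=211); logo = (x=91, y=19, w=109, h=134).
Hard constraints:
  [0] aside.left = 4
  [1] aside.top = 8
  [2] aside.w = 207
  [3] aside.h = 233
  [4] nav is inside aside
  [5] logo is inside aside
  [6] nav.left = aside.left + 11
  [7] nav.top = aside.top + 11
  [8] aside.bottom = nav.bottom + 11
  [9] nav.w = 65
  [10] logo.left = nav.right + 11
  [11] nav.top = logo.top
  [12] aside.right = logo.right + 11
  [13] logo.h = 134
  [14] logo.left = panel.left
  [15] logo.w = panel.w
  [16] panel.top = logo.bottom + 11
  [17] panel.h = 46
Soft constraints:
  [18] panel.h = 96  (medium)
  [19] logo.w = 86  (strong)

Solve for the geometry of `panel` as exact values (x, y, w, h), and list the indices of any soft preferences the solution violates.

1. panel.x = 91  [logo.left = panel.left]
2. panel.w = 109  [logo.w = panel.w]
3. panel.y = 164  [panel.top = logo.bottom + 11]
4. panel.h = 46  [panel.h = 46]

panel = (x=91, y=164, w=109, h=46)
violated soft preferences: 18, 19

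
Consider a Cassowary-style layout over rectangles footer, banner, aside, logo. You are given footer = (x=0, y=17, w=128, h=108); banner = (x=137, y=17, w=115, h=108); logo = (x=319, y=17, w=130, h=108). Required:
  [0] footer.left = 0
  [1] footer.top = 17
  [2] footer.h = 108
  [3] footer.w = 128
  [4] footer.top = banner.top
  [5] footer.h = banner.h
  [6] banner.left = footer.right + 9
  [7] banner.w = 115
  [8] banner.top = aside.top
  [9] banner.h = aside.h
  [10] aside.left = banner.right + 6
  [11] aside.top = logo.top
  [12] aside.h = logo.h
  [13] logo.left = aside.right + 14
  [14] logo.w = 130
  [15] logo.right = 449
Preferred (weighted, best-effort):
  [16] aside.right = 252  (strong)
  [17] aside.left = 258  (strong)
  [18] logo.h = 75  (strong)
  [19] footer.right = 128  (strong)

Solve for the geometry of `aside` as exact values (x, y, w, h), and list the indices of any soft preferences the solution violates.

1. aside.y = 17  [banner.top = aside.top]
2. aside.h = 108  [banner.h = aside.h]
3. aside.x = 258  [aside.left = banner.right + 6]
4. aside.w = 47  [logo.left = aside.right + 14]

aside = (x=258, y=17, w=47, h=108)
violated soft preferences: 16, 18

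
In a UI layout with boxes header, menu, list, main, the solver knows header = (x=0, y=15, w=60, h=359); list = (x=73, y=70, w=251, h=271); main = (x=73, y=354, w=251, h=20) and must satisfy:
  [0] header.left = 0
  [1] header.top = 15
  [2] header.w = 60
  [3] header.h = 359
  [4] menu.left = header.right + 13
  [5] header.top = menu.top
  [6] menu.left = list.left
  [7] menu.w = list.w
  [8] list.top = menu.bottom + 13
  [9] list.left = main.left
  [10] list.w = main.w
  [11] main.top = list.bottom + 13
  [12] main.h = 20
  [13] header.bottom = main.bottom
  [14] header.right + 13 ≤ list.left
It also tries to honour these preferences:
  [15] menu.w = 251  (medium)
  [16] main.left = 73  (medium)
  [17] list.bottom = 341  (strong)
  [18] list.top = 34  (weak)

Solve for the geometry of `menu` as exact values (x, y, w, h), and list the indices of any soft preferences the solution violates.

1. menu.x = 73  [menu.left = header.right + 13]
2. menu.y = 15  [header.top = menu.top]
3. menu.w = 251  [menu.w = list.w]
4. menu.h = 42  [list.top = menu.bottom + 13]

menu = (x=73, y=15, w=251, h=42)
violated soft preferences: 18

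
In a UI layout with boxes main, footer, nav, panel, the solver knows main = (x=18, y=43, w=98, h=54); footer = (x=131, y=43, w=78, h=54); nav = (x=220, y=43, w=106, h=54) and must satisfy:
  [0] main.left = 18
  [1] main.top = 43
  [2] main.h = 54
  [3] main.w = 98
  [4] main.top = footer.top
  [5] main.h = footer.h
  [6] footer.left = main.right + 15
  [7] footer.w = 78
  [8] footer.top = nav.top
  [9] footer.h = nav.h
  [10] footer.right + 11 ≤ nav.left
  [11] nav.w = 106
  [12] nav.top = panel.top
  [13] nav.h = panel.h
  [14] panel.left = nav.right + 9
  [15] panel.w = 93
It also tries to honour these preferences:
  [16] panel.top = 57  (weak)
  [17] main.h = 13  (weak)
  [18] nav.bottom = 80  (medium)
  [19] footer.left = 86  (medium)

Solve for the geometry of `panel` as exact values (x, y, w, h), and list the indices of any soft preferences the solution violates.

panel = (x=335, y=43, w=93, h=54)
violated soft preferences: 16, 17, 18, 19

1. panel.y = 43  [nav.top = panel.top]
2. panel.h = 54  [nav.h = panel.h]
3. panel.x = 335  [panel.left = nav.right + 9]
4. panel.w = 93  [panel.w = 93]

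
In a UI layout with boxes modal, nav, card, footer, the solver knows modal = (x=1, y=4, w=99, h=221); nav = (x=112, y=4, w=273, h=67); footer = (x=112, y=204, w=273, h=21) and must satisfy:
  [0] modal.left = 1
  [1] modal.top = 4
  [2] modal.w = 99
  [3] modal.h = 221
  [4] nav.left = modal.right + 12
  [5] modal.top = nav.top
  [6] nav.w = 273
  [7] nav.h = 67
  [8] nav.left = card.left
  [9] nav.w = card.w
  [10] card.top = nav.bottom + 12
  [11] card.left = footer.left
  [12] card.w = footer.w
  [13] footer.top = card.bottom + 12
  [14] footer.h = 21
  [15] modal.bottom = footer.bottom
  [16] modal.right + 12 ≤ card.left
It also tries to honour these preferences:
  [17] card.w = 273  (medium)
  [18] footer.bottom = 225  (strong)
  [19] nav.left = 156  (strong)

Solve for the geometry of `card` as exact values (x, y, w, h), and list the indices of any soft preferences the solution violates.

card = (x=112, y=83, w=273, h=109)
violated soft preferences: 19

1. card.x = 112  [nav.left = card.left]
2. card.w = 273  [nav.w = card.w]
3. card.y = 83  [card.top = nav.bottom + 12]
4. card.h = 109  [footer.top = card.bottom + 12]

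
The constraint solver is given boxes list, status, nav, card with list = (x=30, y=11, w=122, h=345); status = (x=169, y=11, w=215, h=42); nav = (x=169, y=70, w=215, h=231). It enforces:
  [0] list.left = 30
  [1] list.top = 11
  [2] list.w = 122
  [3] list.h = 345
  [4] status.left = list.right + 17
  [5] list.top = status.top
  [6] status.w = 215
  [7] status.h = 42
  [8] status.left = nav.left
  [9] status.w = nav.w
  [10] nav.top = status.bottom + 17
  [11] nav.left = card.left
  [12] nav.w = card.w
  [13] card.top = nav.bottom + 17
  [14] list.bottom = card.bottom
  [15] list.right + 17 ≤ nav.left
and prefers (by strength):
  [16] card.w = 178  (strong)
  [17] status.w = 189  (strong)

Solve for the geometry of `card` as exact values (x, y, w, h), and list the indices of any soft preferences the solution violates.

card = (x=169, y=318, w=215, h=38)
violated soft preferences: 16, 17

1. card.x = 169  [nav.left = card.left]
2. card.w = 215  [nav.w = card.w]
3. card.y = 318  [card.top = nav.bottom + 17]
4. card.h = 38  [list.bottom = card.bottom]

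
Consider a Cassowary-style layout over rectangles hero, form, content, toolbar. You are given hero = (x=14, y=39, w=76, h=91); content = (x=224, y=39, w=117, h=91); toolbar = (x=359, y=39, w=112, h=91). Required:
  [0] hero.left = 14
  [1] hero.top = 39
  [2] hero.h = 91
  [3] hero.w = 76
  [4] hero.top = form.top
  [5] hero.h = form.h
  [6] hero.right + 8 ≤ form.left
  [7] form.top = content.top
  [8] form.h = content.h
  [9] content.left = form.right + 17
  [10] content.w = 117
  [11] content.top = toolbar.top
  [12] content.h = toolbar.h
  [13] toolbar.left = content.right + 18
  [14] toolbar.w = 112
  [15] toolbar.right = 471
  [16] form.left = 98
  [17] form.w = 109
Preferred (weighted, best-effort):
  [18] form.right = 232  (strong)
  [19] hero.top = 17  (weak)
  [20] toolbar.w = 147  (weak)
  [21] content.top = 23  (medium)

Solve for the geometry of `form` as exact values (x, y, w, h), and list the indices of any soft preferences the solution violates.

1. form.y = 39  [hero.top = form.top]
2. form.h = 91  [hero.h = form.h]
3. form.x = 98  [form.left = 98]
4. form.w = 109  [form.w = 109]

form = (x=98, y=39, w=109, h=91)
violated soft preferences: 18, 19, 20, 21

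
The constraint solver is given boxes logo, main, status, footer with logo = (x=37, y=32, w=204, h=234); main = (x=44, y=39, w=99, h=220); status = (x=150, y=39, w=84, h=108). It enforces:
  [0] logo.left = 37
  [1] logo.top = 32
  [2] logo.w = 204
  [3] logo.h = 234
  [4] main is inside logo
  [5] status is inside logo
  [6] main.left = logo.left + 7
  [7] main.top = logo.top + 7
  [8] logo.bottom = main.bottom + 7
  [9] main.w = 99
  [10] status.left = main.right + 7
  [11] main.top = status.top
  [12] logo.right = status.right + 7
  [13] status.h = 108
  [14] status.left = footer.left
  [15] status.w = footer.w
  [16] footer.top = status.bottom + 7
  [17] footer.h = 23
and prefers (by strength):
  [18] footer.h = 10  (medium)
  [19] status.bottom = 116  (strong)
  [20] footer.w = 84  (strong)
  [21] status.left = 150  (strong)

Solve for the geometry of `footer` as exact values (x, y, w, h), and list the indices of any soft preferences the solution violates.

1. footer.x = 150  [status.left = footer.left]
2. footer.w = 84  [status.w = footer.w]
3. footer.y = 154  [footer.top = status.bottom + 7]
4. footer.h = 23  [footer.h = 23]

footer = (x=150, y=154, w=84, h=23)
violated soft preferences: 18, 19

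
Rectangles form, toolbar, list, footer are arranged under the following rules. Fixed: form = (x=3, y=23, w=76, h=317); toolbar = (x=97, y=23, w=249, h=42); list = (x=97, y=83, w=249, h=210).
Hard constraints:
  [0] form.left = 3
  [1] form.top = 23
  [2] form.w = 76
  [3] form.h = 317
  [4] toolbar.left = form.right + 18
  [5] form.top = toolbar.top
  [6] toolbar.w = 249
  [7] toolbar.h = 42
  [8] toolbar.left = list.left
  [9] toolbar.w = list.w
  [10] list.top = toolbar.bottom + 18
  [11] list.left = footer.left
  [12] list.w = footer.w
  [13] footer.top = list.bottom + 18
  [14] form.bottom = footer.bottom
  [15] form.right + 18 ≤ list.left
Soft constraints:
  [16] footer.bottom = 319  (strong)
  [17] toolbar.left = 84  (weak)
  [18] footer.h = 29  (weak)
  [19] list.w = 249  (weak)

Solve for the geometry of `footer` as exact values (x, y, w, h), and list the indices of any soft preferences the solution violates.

1. footer.x = 97  [list.left = footer.left]
2. footer.w = 249  [list.w = footer.w]
3. footer.y = 311  [footer.top = list.bottom + 18]
4. footer.h = 29  [form.bottom = footer.bottom]

footer = (x=97, y=311, w=249, h=29)
violated soft preferences: 16, 17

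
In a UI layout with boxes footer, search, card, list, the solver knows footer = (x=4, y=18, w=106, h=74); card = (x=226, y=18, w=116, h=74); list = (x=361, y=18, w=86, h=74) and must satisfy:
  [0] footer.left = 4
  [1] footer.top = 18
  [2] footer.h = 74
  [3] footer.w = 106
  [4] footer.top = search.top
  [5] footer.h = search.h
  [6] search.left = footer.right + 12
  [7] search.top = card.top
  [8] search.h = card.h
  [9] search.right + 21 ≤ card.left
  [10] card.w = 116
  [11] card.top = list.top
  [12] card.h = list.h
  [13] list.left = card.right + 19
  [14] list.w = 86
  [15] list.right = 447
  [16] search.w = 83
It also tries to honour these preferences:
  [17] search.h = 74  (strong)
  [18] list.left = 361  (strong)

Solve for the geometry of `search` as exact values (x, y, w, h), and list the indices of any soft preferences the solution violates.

search = (x=122, y=18, w=83, h=74)
violated soft preferences: none

1. search.y = 18  [footer.top = search.top]
2. search.h = 74  [footer.h = search.h]
3. search.x = 122  [search.left = footer.right + 12]
4. search.w = 83  [search.w = 83]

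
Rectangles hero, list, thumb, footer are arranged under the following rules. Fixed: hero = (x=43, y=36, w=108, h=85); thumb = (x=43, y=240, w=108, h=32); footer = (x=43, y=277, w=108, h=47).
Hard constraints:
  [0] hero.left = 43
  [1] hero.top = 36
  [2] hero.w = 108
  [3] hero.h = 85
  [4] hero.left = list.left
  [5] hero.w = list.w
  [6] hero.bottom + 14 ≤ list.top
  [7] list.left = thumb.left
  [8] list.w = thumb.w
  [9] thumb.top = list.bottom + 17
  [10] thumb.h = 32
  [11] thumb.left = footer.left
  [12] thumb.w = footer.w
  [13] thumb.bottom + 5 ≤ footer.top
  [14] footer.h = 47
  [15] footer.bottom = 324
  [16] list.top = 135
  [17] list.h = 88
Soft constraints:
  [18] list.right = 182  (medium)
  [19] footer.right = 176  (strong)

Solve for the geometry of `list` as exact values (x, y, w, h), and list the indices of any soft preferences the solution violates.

list = (x=43, y=135, w=108, h=88)
violated soft preferences: 18, 19

1. list.x = 43  [hero.left = list.left]
2. list.w = 108  [hero.w = list.w]
3. list.y = 135  [list.top = 135]
4. list.h = 88  [list.h = 88]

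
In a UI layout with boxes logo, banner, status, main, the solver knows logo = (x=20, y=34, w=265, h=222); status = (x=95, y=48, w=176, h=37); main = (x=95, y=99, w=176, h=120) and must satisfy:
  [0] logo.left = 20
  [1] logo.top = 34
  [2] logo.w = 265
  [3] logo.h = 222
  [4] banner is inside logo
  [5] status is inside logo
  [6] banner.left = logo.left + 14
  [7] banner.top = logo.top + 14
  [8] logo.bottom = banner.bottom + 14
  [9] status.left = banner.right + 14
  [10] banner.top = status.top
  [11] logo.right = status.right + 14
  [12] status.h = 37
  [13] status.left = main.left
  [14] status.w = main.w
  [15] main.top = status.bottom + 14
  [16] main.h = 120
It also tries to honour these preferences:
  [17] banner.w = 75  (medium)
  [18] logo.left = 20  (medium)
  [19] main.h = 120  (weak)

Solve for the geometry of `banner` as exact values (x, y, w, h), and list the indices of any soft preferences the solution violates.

1. banner.x = 34  [banner.left = logo.left + 14]
2. banner.y = 48  [banner.top = logo.top + 14]
3. banner.h = 194  [logo.bottom = banner.bottom + 14]
4. banner.w = 47  [status.left = banner.right + 14]

banner = (x=34, y=48, w=47, h=194)
violated soft preferences: 17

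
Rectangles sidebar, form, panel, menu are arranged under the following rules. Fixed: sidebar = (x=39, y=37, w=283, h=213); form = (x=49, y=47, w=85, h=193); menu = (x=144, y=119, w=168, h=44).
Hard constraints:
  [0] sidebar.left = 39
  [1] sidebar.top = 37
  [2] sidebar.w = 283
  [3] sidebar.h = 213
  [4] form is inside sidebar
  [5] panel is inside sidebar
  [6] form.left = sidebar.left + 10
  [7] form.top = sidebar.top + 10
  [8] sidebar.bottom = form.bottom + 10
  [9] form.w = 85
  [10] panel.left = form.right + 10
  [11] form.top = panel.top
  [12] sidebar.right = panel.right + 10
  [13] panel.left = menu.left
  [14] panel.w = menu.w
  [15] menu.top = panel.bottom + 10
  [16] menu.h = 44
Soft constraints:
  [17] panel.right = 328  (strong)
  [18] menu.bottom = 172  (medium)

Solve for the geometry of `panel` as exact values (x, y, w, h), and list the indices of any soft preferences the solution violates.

1. panel.x = 144  [panel.left = form.right + 10]
2. panel.y = 47  [form.top = panel.top]
3. panel.w = 168  [sidebar.right = panel.right + 10]
4. panel.h = 62  [menu.top = panel.bottom + 10]

panel = (x=144, y=47, w=168, h=62)
violated soft preferences: 17, 18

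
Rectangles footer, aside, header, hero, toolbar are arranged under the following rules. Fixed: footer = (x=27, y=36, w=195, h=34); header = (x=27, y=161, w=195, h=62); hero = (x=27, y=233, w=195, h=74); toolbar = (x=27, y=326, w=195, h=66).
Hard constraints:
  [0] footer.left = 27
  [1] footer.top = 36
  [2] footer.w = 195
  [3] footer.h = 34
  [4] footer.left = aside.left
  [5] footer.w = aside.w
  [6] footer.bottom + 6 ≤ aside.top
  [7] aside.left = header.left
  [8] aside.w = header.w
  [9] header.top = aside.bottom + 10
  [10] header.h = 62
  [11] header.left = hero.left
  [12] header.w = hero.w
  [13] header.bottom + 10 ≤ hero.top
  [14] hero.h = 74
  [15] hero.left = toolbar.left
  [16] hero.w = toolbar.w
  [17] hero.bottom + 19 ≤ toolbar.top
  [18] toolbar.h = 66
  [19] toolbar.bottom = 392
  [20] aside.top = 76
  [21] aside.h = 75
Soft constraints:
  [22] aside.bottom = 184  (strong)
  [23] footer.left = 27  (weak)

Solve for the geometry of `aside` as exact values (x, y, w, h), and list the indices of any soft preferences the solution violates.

aside = (x=27, y=76, w=195, h=75)
violated soft preferences: 22

1. aside.x = 27  [footer.left = aside.left]
2. aside.w = 195  [footer.w = aside.w]
3. aside.y = 76  [aside.top = 76]
4. aside.h = 75  [aside.h = 75]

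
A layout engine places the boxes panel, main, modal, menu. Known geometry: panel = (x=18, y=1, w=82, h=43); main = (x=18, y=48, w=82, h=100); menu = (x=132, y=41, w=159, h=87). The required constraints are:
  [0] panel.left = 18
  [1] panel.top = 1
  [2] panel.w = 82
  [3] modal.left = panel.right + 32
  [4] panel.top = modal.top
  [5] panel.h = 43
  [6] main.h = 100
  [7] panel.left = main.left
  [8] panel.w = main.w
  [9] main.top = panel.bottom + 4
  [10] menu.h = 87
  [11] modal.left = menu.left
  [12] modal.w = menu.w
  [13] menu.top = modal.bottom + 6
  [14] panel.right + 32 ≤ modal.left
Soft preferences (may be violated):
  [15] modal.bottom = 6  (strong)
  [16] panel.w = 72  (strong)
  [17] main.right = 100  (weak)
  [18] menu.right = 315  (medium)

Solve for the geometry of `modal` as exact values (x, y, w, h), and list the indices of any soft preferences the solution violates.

modal = (x=132, y=1, w=159, h=34)
violated soft preferences: 15, 16, 18

1. modal.x = 132  [modal.left = panel.right + 32]
2. modal.y = 1  [panel.top = modal.top]
3. modal.w = 159  [modal.w = menu.w]
4. modal.h = 34  [menu.top = modal.bottom + 6]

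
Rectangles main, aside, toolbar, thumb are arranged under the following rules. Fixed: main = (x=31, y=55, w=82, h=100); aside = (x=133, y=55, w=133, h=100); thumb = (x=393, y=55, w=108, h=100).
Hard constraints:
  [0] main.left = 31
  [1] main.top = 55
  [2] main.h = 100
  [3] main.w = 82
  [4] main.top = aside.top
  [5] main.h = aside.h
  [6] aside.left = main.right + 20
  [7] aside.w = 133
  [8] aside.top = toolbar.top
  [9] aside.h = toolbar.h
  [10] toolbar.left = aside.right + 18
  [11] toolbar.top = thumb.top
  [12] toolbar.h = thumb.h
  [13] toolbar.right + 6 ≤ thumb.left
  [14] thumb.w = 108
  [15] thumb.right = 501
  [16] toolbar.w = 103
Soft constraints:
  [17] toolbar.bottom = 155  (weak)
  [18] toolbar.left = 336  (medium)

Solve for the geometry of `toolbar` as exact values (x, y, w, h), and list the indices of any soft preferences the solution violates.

1. toolbar.y = 55  [aside.top = toolbar.top]
2. toolbar.h = 100  [aside.h = toolbar.h]
3. toolbar.x = 284  [toolbar.left = aside.right + 18]
4. toolbar.w = 103  [toolbar.w = 103]

toolbar = (x=284, y=55, w=103, h=100)
violated soft preferences: 18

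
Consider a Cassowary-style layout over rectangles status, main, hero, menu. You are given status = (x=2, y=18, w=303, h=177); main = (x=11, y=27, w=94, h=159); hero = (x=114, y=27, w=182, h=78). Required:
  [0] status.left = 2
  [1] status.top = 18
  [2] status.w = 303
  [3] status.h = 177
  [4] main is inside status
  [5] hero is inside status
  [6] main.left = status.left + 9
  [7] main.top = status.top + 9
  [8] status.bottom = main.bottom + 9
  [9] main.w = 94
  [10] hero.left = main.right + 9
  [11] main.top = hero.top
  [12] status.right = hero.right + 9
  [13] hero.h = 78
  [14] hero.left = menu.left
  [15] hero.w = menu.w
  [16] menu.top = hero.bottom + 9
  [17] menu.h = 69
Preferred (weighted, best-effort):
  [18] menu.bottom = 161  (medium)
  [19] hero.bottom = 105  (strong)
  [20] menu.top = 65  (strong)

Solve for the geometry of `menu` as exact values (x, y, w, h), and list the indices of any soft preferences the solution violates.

1. menu.x = 114  [hero.left = menu.left]
2. menu.w = 182  [hero.w = menu.w]
3. menu.y = 114  [menu.top = hero.bottom + 9]
4. menu.h = 69  [menu.h = 69]

menu = (x=114, y=114, w=182, h=69)
violated soft preferences: 18, 20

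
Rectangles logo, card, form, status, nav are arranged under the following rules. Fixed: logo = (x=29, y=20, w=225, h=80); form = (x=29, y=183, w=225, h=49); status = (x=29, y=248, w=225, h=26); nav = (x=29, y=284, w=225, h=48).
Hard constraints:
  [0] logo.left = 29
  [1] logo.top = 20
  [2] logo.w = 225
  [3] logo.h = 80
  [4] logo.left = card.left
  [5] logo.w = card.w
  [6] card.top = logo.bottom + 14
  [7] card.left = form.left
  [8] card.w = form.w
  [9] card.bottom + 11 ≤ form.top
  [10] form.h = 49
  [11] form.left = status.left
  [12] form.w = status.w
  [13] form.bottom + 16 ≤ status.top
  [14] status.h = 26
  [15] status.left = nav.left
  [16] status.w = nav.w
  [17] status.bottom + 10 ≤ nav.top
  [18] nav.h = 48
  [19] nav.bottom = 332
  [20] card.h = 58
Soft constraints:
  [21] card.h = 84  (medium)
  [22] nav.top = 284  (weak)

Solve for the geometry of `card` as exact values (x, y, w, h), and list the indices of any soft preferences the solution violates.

card = (x=29, y=114, w=225, h=58)
violated soft preferences: 21

1. card.x = 29  [logo.left = card.left]
2. card.w = 225  [logo.w = card.w]
3. card.y = 114  [card.top = logo.bottom + 14]
4. card.h = 58  [card.h = 58]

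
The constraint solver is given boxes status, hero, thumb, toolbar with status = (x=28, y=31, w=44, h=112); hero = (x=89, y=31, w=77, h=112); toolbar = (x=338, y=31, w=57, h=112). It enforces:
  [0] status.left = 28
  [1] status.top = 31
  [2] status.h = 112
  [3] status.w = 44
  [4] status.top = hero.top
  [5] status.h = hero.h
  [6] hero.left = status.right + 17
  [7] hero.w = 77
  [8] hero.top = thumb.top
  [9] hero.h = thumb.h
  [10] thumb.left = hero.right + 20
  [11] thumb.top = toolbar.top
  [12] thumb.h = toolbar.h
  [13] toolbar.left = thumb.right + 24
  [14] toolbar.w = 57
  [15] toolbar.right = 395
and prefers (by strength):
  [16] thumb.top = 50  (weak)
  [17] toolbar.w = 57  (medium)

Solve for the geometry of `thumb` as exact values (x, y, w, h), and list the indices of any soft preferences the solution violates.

1. thumb.y = 31  [hero.top = thumb.top]
2. thumb.h = 112  [hero.h = thumb.h]
3. thumb.x = 186  [thumb.left = hero.right + 20]
4. thumb.w = 128  [toolbar.left = thumb.right + 24]

thumb = (x=186, y=31, w=128, h=112)
violated soft preferences: 16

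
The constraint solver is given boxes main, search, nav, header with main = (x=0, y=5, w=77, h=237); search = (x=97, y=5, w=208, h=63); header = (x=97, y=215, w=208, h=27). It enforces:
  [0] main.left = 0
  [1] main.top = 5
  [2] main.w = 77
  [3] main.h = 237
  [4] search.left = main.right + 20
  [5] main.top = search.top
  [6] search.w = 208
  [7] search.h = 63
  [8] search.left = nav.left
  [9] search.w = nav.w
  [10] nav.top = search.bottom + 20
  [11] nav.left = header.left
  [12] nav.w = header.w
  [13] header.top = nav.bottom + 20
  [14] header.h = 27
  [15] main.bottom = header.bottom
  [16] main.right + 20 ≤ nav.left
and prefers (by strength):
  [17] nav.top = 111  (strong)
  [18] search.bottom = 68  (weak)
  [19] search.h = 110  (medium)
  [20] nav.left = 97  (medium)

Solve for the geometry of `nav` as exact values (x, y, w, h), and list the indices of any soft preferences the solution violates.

nav = (x=97, y=88, w=208, h=107)
violated soft preferences: 17, 19

1. nav.x = 97  [search.left = nav.left]
2. nav.w = 208  [search.w = nav.w]
3. nav.y = 88  [nav.top = search.bottom + 20]
4. nav.h = 107  [header.top = nav.bottom + 20]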